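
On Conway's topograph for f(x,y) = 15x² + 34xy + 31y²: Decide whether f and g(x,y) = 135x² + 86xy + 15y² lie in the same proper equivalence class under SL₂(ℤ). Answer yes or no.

D₁ = -704, D₂ = -704
f: translate: b→4 (≡34 mod 30), so (15,34,31)→(15,4,12)
f: flip: (15,4,12)→(12,-4,15)
f: reduced (well bottom): (12,-4,15) with a≤c, −a<b≤a
g: flip: (135,86,15)→(15,-86,135)
g: translate: b→4 (≡-86 mod 30), so (15,-86,135)→(15,4,12)
g: flip: (15,4,12)→(12,-4,15)
g: reduced (well bottom): (12,-4,15) with a≤c, −a<b≤a
reduced forms (12, -4, 15) vs (12, -4, 15) ⇒ equivalent

yes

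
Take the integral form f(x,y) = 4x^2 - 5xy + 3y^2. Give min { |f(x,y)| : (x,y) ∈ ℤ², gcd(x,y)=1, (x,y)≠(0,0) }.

translate: b→3 (≡-5 mod 8), so (4,-5,3)→(4,3,2)
flip: (4,3,2)→(2,-3,4)
translate: b→1 (≡-3 mod 4), so (2,-3,4)→(2,1,3)
reduced (well bottom): (2,1,3) with a≤c, −a<b≤a
well minimum = a = 2

2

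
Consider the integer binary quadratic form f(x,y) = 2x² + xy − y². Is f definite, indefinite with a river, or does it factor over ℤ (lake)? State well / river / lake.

D = b²−4ac = 1² − 4·2·(-1) = 9
D = 3² is a perfect square ⇒ form factors over ℤ ⇒ lakes

lake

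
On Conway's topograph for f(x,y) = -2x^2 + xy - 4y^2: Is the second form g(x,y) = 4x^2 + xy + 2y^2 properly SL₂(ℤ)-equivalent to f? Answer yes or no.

D₁ = -31, D₂ = -31
f is negative-definite; reduce −f:
−f: reduced (well bottom): (2,-1,4) with a≤c, −a<b≤a
flip sign back: reduced form of f is (-2,1,-4)
g: flip: (4,1,2)→(2,-1,4)
g: reduced (well bottom): (2,-1,4) with a≤c, −a<b≤a
reduced forms (-2, 1, -4) vs (2, -1, 4) ⇒ inequivalent

no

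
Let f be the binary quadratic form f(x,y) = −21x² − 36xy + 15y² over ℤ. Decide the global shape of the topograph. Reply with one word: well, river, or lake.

D = b²−4ac = (-36)² − 4·(-21)·15 = 2556
D > 0 non-square ⇒ indefinite ⇒ periodic river

river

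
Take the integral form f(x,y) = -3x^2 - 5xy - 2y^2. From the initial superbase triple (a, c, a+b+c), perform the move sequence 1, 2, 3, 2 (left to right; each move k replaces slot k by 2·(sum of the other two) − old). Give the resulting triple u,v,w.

start (-3,-2,-10) = (f(1,0),f(0,1),f(1,1))
replace slot 1: 2·((-2)+(-10)) − (-3) = -21 → (-21,-2,-10)
replace slot 2: 2·((-21)+(-10)) − (-2) = -60 → (-21,-60,-10)
replace slot 3: 2·((-21)+(-60)) − (-10) = -152 → (-21,-60,-152)
replace slot 2: 2·((-21)+(-152)) − (-60) = -286 → (-21,-286,-152)

-21,-286,-152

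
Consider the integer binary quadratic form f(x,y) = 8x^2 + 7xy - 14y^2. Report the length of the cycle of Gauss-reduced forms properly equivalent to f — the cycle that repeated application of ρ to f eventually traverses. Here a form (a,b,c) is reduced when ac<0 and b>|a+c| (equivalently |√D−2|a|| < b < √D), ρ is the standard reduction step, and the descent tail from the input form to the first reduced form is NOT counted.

D = 497, ⌊√D⌋ = 22
river: ρ → (-14,21,1)
river: ρ → (1,21,-14)
river: ρ → (-14,7,8)
river: ρ → (8,9,-13)
river: ρ → (-13,17,4)
river: ρ → (4,15,-17)
river: ρ → (-17,19,2)
river: ρ → (2,21,-7)
river: ρ → (-7,21,2)
river: ρ → (2,19,-17)
river: ρ → (-17,15,4)
river: ρ → (4,17,-13)
river: ρ → (-13,9,8)
river: ρ → (8,7,-14)
ρ-cycle length = 14 (tail of 0 descent steps not counted)

14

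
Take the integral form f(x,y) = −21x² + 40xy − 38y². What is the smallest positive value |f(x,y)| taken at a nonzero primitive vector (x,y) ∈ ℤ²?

translate: b→2 (≡-40 mod 42), so (21,-40,38)→(21,2,19)
flip: (21,2,19)→(19,-2,21)
reduced (well bottom): (19,-2,21) with a≤c, −a<b≤a
well minimum |f| = |-19| = 19 (negative-definite)

19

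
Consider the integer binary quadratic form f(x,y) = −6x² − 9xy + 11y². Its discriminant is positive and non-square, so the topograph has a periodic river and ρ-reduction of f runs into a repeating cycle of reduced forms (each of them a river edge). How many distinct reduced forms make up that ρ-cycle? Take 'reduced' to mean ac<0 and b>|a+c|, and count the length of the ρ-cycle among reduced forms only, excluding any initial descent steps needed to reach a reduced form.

D = 345, ⌊√D⌋ = 18
descent: ρ → (11,9,-6)  [lands on river]
river: ρ → (-6,15,5)
river: ρ → (5,15,-6)
river: ρ → (-6,9,11)
river: ρ → (11,13,-4)
river: ρ → (-4,11,14)
river: ρ → (14,17,-1)
river: ρ → (-1,17,14)
river: ρ → (14,11,-4)
river: ρ → (-4,13,11)
ρ-cycle length = 10 (tail of 1 descent step not counted)

10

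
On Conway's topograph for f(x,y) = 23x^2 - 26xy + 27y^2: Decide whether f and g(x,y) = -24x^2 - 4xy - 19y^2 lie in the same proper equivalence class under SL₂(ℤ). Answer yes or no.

D₁ = -1808, D₂ = -1808
f: translate: b→20 (≡-26 mod 46), so (23,-26,27)→(23,20,24)
f: reduced (well bottom): (23,20,24) with a≤c, −a<b≤a
g is negative-definite; reduce −g:
−g: flip: (24,4,19)→(19,-4,24)
−g: reduced (well bottom): (19,-4,24) with a≤c, −a<b≤a
flip sign back: reduced form of g is (-19,4,-24)
reduced forms (23, 20, 24) vs (-19, 4, -24) ⇒ inequivalent

no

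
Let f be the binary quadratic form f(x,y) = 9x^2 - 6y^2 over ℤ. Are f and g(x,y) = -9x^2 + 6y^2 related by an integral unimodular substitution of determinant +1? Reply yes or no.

D₁ = 216, D₂ = 216
river cycle of f (length 2): (-6, 12, 3), (3, 12, -6)
river cycle of g (length 2): (6, 12, -3), (-3, 12, 6)
cycles differ ⇒ inequivalent

no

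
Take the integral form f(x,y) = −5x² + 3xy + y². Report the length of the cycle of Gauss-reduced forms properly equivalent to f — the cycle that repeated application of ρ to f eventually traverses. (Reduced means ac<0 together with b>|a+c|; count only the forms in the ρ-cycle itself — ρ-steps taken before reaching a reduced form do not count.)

D = 29, ⌊√D⌋ = 5
descent: ρ → (1,5,-1)  [lands on river]
river: ρ → (-1,5,1)
ρ-cycle length = 2 (tail of 1 descent step not counted)

2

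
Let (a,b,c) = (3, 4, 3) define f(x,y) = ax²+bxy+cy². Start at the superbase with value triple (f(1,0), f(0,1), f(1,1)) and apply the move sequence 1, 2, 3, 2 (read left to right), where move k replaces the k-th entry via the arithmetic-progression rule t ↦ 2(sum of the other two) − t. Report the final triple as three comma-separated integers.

start (3,3,10) = (f(1,0),f(0,1),f(1,1))
replace slot 1: 2·(3+10) − 3 = 23 → (23,3,10)
replace slot 2: 2·(23+10) − 3 = 63 → (23,63,10)
replace slot 3: 2·(23+63) − 10 = 162 → (23,63,162)
replace slot 2: 2·(23+162) − 63 = 307 → (23,307,162)

23,307,162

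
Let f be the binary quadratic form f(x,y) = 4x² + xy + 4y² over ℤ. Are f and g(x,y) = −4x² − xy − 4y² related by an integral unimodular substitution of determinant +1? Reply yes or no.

D₁ = -63, D₂ = -63
f: reduced (well bottom): (4,1,4) with a≤c, −a<b≤a
g is negative-definite; reduce −g:
−g: reduced (well bottom): (4,1,4) with a≤c, −a<b≤a
flip sign back: reduced form of g is (-4,-1,-4)
reduced forms (4, 1, 4) vs (-4, -1, -4) ⇒ inequivalent

no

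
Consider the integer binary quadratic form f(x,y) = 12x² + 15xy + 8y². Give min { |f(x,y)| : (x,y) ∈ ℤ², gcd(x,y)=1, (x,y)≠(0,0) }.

translate: b→-9 (≡15 mod 24), so (12,15,8)→(12,-9,5)
flip: (12,-9,5)→(5,9,12)
translate: b→-1 (≡9 mod 10), so (5,9,12)→(5,-1,8)
reduced (well bottom): (5,-1,8) with a≤c, −a<b≤a
well minimum = a = 5

5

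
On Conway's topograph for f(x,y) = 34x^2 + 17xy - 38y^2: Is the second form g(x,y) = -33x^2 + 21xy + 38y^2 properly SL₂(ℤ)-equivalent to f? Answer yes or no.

D₁ = 5457, D₂ = 5457
river cycle of f (length 34): (-38, 59, 13), (13, 71, -8), (-8, 73, 4), (4, 71, -26), (-26, 33, 42), (42, 51, -17), (-17, 51, 42), (42, 33, -26), (-26, 71, 4), (4, 73, -8), … (24 more)
river cycle of g (length 34): (38, 55, -16), (-16, 73, 2), (2, 71, -52), (-52, 33, 21), (21, 51, -34), (-34, 17, 38), (38, 59, -13), (-13, 71, 8), (8, 73, -4), (-4, 71, 26), … (24 more)
cycles differ ⇒ inequivalent

no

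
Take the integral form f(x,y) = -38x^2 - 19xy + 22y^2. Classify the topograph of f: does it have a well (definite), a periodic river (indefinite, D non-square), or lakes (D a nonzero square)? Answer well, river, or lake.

D = b²−4ac = (-19)² − 4·(-38)·22 = 3705
D > 0 non-square ⇒ indefinite ⇒ periodic river

river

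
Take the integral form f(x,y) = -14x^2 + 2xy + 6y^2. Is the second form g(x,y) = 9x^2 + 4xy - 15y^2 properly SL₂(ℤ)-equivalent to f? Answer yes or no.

D₁ = 340, D₂ = 556
discriminants differ ⇒ not SL₂(ℤ)-equivalent

no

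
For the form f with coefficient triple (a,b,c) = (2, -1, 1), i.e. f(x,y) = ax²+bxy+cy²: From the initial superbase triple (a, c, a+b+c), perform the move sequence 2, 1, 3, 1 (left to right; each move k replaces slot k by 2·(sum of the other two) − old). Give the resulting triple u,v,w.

start (2,1,2) = (f(1,0),f(0,1),f(1,1))
replace slot 2: 2·(2+2) − 1 = 7 → (2,7,2)
replace slot 1: 2·(7+2) − 2 = 16 → (16,7,2)
replace slot 3: 2·(16+7) − 2 = 44 → (16,7,44)
replace slot 1: 2·(7+44) − 16 = 86 → (86,7,44)

86,7,44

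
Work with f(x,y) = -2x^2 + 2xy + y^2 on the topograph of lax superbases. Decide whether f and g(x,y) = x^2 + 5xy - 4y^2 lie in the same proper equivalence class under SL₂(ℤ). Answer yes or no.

D₁ = 12, D₂ = 41
discriminants differ ⇒ not SL₂(ℤ)-equivalent

no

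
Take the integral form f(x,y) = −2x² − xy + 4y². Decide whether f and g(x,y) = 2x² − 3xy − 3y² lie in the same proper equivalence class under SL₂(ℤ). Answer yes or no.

D₁ = 33, D₂ = 33
river cycle of f (length 4): (-2, 3, 3), (3, 3, -2), (-2, 5, 1), (1, 5, -2)
river cycle of g (length 4): (-3, 3, 2), (2, 5, -1), (-1, 5, 2), (2, 3, -3)
cycles differ ⇒ inequivalent

no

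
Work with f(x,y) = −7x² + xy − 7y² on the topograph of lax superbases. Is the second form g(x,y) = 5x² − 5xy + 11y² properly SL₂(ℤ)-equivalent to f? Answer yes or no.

D₁ = -195, D₂ = -195
f is negative-definite; reduce −f:
−f: flip: (7,-1,7)→(7,1,7)
−f: reduced (well bottom): (7,1,7) with a≤c, −a<b≤a
flip sign back: reduced form of f is (-7,-1,-7)
g: translate: b→5 (≡-5 mod 10), so (5,-5,11)→(5,5,11)
g: reduced (well bottom): (5,5,11) with a≤c, −a<b≤a
reduced forms (-7, -1, -7) vs (5, 5, 11) ⇒ inequivalent

no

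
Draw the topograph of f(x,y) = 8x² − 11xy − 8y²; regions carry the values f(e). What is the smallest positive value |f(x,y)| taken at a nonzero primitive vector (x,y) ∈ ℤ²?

descent: ρ → (-8,11,8)  [lands on river]
river: ρ → (8,5,-11)
river: ρ → (-11,17,2)
river: ρ → (2,19,-2)
river: ρ → (-2,17,11)
river: ρ → (11,5,-8)
closes: descent 1, river 6
min |a| on river = 2

2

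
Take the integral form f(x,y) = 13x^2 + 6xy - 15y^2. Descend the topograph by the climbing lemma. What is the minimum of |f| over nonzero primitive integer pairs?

river: ρ → (-15,24,4)
river: ρ → (4,24,-15)
river: ρ → (-15,6,13)
river: ρ → (13,20,-8)
river: ρ → (-8,28,1)
river: ρ → (1,28,-8)
river: ρ → (-8,20,13)
river: ρ → (13,6,-15)
closes: descent 0, river 8
min |a| on river = 1

1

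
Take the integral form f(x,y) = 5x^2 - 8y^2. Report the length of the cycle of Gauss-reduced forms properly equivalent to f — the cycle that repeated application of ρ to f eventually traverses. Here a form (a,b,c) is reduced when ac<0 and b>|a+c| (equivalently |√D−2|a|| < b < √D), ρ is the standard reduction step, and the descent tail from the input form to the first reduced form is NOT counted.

D = 160, ⌊√D⌋ = 12
descent: ρ → (-8,0,5)
descent: ρ → (5,10,-3)  [lands on river]
river: ρ → (-3,8,8)
river: ρ → (8,8,-3)
river: ρ → (-3,10,5)
ρ-cycle length = 4 (tail of 2 descent steps not counted)

4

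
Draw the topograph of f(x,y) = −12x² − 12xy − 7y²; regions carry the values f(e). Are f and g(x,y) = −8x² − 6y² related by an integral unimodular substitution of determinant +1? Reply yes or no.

D₁ = -192, D₂ = -192
f is negative-definite; reduce −f:
−f: flip: (12,12,7)→(7,-12,12)
−f: translate: b→2 (≡-12 mod 14), so (7,-12,12)→(7,2,7)
−f: reduced (well bottom): (7,2,7) with a≤c, −a<b≤a
flip sign back: reduced form of f is (-7,-2,-7)
g is negative-definite; reduce −g:
−g: flip: (8,0,6)→(6,0,8)
−g: reduced (well bottom): (6,0,8) with a≤c, −a<b≤a
flip sign back: reduced form of g is (-6,0,-8)
reduced forms (-7, -2, -7) vs (-6, 0, -8) ⇒ inequivalent

no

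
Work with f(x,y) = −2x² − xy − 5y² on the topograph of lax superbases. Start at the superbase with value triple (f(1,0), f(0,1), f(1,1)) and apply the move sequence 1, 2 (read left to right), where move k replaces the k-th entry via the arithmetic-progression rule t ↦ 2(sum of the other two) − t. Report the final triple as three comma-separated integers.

start (-2,-5,-8) = (f(1,0),f(0,1),f(1,1))
replace slot 1: 2·((-5)+(-8)) − (-2) = -24 → (-24,-5,-8)
replace slot 2: 2·((-24)+(-8)) − (-5) = -59 → (-24,-59,-8)

-24,-59,-8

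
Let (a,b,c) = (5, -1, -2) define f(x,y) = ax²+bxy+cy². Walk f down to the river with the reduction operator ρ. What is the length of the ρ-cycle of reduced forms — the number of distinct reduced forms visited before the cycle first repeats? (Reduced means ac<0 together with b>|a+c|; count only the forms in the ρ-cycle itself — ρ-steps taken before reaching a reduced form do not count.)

D = 41, ⌊√D⌋ = 6
descent: ρ → (-2,5,2)  [lands on river]
river: ρ → (2,3,-4)
river: ρ → (-4,5,1)
river: ρ → (1,5,-4)
river: ρ → (-4,3,2)
river: ρ → (2,5,-2)
river: ρ → (-2,3,4)
river: ρ → (4,5,-1)
river: ρ → (-1,5,4)
river: ρ → (4,3,-2)
ρ-cycle length = 10 (tail of 1 descent step not counted)

10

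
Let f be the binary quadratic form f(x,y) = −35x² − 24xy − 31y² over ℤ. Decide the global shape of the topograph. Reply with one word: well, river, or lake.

D = b²−4ac = (-24)² − 4·(-35)·(-31) = -3764
D < 0 ⇒ definite ⇒ every region one sign ⇒ single well

well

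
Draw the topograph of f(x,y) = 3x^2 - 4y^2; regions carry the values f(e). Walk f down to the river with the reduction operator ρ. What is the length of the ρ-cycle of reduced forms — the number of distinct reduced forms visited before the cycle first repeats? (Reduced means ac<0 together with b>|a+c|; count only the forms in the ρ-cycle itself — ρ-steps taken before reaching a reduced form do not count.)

D = 48, ⌊√D⌋ = 6
descent: ρ → (-4,0,3)
descent: ρ → (3,6,-1)  [lands on river]
river: ρ → (-1,6,3)
ρ-cycle length = 2 (tail of 2 descent steps not counted)

2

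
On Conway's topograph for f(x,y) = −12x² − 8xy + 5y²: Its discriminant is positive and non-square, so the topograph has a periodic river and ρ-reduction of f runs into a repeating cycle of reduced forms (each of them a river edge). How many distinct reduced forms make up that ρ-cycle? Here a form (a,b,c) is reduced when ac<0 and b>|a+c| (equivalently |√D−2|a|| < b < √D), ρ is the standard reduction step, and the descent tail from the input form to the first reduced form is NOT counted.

D = 304, ⌊√D⌋ = 17
descent: ρ → (5,8,-12)  [lands on river]
river: ρ → (-12,16,1)
river: ρ → (1,16,-12)
river: ρ → (-12,8,5)
river: ρ → (5,12,-8)
river: ρ → (-8,4,9)
river: ρ → (9,14,-3)
river: ρ → (-3,16,4)
river: ρ → (4,16,-3)
river: ρ → (-3,14,9)
river: ρ → (9,4,-8)
river: ρ → (-8,12,5)
ρ-cycle length = 12 (tail of 1 descent step not counted)

12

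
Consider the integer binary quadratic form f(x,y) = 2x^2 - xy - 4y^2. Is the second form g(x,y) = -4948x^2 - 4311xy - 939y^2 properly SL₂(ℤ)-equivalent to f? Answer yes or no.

D₁ = 33, D₂ = 33
river cycle of f (length 4): (2, 3, -3), (-3, 3, 2), (2, 5, -1), (-1, 5, 2)
river cycle of g (length 4): (-1, 5, 2), (2, 3, -3), (-3, 3, 2), (2, 5, -1)
cycles coincide ⇒ equivalent

yes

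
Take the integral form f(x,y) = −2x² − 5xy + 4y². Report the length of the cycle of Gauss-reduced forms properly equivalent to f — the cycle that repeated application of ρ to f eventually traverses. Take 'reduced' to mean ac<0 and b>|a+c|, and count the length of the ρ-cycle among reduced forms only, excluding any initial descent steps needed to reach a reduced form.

D = 57, ⌊√D⌋ = 7
descent: ρ → (4,5,-2)  [lands on river]
river: ρ → (-2,7,1)
river: ρ → (1,7,-2)
river: ρ → (-2,5,4)
river: ρ → (4,3,-3)
river: ρ → (-3,3,4)
ρ-cycle length = 6 (tail of 1 descent step not counted)

6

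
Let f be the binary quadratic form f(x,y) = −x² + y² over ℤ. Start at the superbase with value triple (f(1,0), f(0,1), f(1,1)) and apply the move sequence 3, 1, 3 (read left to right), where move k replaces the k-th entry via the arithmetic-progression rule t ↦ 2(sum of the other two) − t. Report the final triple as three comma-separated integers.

start (-1,1,0) = (f(1,0),f(0,1),f(1,1))
replace slot 3: 2·((-1)+1) − 0 = 0 → (-1,1,0)
replace slot 1: 2·(1+0) − (-1) = 3 → (3,1,0)
replace slot 3: 2·(3+1) − 0 = 8 → (3,1,8)

3,1,8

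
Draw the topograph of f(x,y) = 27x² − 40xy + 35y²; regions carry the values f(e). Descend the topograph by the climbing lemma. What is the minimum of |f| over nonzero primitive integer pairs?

translate: b→14 (≡-40 mod 54), so (27,-40,35)→(27,14,22)
flip: (27,14,22)→(22,-14,27)
reduced (well bottom): (22,-14,27) with a≤c, −a<b≤a
well minimum = a = 22

22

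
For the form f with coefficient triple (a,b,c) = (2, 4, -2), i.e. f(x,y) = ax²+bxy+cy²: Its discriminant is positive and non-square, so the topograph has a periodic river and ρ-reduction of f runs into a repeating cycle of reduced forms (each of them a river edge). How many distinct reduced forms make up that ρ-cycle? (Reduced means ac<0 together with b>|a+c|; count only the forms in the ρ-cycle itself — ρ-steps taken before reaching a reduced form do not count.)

D = 32, ⌊√D⌋ = 5
river: ρ → (-2,4,2)
river: ρ → (2,4,-2)
ρ-cycle length = 2 (tail of 0 descent steps not counted)

2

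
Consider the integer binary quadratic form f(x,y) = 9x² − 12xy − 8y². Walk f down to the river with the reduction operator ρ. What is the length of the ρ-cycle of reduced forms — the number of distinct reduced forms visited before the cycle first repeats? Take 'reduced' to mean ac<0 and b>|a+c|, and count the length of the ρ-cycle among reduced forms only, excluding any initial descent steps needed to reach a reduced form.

D = 432, ⌊√D⌋ = 20
descent: ρ → (-8,12,9)  [lands on river]
river: ρ → (9,6,-11)
river: ρ → (-11,16,4)
river: ρ → (4,16,-11)
river: ρ → (-11,6,9)
river: ρ → (9,12,-8)
river: ρ → (-8,20,1)
river: ρ → (1,20,-8)
ρ-cycle length = 8 (tail of 1 descent step not counted)

8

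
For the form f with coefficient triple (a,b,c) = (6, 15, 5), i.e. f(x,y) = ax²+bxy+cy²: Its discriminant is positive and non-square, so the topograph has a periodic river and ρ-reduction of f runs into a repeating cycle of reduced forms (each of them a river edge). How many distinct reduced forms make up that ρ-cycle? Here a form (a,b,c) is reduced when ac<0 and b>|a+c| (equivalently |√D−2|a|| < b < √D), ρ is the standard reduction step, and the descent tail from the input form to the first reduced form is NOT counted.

D = 105, ⌊√D⌋ = 10
descent: ρ → (5,5,-4)  [lands on river]
river: ρ → (-4,3,6)
river: ρ → (6,9,-1)
river: ρ → (-1,9,6)
river: ρ → (6,3,-4)
river: ρ → (-4,5,5)
ρ-cycle length = 6 (tail of 1 descent step not counted)

6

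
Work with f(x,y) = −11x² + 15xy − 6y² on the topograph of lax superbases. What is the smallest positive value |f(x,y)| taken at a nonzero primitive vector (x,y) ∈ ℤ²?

translate: b→7 (≡-15 mod 22), so (11,-15,6)→(11,7,2)
flip: (11,7,2)→(2,-7,11)
translate: b→1 (≡-7 mod 4), so (2,-7,11)→(2,1,5)
reduced (well bottom): (2,1,5) with a≤c, −a<b≤a
well minimum |f| = |-2| = 2 (negative-definite)

2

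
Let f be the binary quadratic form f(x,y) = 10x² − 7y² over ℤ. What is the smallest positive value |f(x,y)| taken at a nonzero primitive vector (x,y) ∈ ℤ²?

descent: ρ → (-7,14,3)  [lands on river]
river: ρ → (3,16,-2)
river: ρ → (-2,16,3)
river: ρ → (3,14,-7)
closes: descent 1, river 4
min |a| on river = 2

2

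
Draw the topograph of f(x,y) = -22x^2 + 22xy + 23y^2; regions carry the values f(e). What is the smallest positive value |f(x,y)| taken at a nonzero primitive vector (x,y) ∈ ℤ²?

river: ρ → (23,24,-21)
river: ρ → (-21,18,26)
river: ρ → (26,34,-13)
river: ρ → (-13,44,11)
river: ρ → (11,44,-13)
river: ρ → (-13,34,26)
river: ρ → (26,18,-21)
river: ρ → (-21,24,23)
river: ρ → (23,22,-22)
river: ρ → (-22,22,23)
closes: descent 0, river 10
min |a| on river = 11

11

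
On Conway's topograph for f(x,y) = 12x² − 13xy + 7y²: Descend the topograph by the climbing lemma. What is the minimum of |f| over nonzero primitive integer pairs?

translate: b→11 (≡-13 mod 24), so (12,-13,7)→(12,11,6)
flip: (12,11,6)→(6,-11,12)
translate: b→1 (≡-11 mod 12), so (6,-11,12)→(6,1,7)
reduced (well bottom): (6,1,7) with a≤c, −a<b≤a
well minimum = a = 6

6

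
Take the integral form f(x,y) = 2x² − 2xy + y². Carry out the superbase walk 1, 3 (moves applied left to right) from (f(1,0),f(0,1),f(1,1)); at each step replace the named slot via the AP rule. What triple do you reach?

start (2,1,1) = (f(1,0),f(0,1),f(1,1))
replace slot 1: 2·(1+1) − 2 = 2 → (2,1,1)
replace slot 3: 2·(2+1) − 1 = 5 → (2,1,5)

2,1,5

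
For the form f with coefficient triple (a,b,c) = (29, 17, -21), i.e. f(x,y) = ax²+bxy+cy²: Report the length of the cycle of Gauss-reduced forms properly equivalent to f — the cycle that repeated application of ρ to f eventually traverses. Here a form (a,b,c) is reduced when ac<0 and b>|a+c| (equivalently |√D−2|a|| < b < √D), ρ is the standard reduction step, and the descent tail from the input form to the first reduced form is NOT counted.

D = 2725, ⌊√D⌋ = 52
river: ρ → (-21,25,25)
river: ρ → (25,25,-21)
river: ρ → (-21,17,29)
river: ρ → (29,41,-9)
river: ρ → (-9,49,9)
river: ρ → (9,41,-29)
river: ρ → (-29,17,21)
river: ρ → (21,25,-25)
river: ρ → (-25,25,21)
river: ρ → (21,17,-29)
river: ρ → (-29,41,9)
river: ρ → (9,49,-9)
river: ρ → (-9,41,29)
river: ρ → (29,17,-21)
ρ-cycle length = 14 (tail of 0 descent steps not counted)

14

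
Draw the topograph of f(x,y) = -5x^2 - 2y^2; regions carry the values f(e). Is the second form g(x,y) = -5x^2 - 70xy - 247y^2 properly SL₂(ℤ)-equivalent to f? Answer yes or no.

D₁ = -40, D₂ = -40
f is negative-definite; reduce −f:
−f: flip: (5,0,2)→(2,0,5)
−f: reduced (well bottom): (2,0,5) with a≤c, −a<b≤a
flip sign back: reduced form of f is (-2,0,-5)
g is negative-definite; reduce −g:
−g: translate: b→0 (≡70 mod 10), so (5,70,247)→(5,0,2)
−g: flip: (5,0,2)→(2,0,5)
−g: reduced (well bottom): (2,0,5) with a≤c, −a<b≤a
flip sign back: reduced form of g is (-2,0,-5)
reduced forms (-2, 0, -5) vs (-2, 0, -5) ⇒ equivalent

yes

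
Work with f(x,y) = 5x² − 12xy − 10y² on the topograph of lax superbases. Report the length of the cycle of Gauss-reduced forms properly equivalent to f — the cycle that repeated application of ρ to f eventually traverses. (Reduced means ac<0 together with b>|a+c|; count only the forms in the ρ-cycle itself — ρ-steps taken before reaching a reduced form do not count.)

D = 344, ⌊√D⌋ = 18
descent: ρ → (-10,12,5)  [lands on river]
river: ρ → (5,18,-1)
river: ρ → (-1,18,5)
river: ρ → (5,12,-10)
river: ρ → (-10,8,7)
river: ρ → (7,6,-11)
river: ρ → (-11,16,2)
river: ρ → (2,16,-11)
river: ρ → (-11,6,7)
river: ρ → (7,8,-10)
ρ-cycle length = 10 (tail of 1 descent step not counted)

10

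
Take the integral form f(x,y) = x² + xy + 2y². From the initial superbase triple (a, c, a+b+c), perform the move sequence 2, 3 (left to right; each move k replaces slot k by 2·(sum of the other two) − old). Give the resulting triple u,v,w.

start (1,2,4) = (f(1,0),f(0,1),f(1,1))
replace slot 2: 2·(1+4) − 2 = 8 → (1,8,4)
replace slot 3: 2·(1+8) − 4 = 14 → (1,8,14)

1,8,14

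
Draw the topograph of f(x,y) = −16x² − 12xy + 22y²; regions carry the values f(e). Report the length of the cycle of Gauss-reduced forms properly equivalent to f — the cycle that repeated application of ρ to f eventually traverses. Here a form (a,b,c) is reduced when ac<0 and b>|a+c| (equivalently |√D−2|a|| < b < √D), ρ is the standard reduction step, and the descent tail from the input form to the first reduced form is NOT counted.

D = 1552, ⌊√D⌋ = 39
descent: ρ → (22,12,-16)  [lands on river]
river: ρ → (-16,20,18)
river: ρ → (18,16,-18)
river: ρ → (-18,20,16)
river: ρ → (16,12,-22)
river: ρ → (-22,32,6)
river: ρ → (6,28,-32)
river: ρ → (-32,36,2)
river: ρ → (2,36,-32)
river: ρ → (-32,28,6)
river: ρ → (6,32,-22)
river: ρ → (-22,12,16)
river: ρ → (16,20,-18)
river: ρ → (-18,16,18)
river: ρ → (18,20,-16)
river: ρ → (-16,12,22)
river: ρ → (22,32,-6)
river: ρ → (-6,28,32)
river: ρ → (32,36,-2)
river: ρ → (-2,36,32)
river: ρ → (32,28,-6)
river: ρ → (-6,32,22)
ρ-cycle length = 22 (tail of 1 descent step not counted)

22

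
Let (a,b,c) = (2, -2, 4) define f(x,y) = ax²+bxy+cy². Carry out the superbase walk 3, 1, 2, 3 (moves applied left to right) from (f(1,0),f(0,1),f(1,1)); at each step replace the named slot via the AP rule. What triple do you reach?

start (2,4,4) = (f(1,0),f(0,1),f(1,1))
replace slot 3: 2·(2+4) − 4 = 8 → (2,4,8)
replace slot 1: 2·(4+8) − 2 = 22 → (22,4,8)
replace slot 2: 2·(22+8) − 4 = 56 → (22,56,8)
replace slot 3: 2·(22+56) − 8 = 148 → (22,56,148)

22,56,148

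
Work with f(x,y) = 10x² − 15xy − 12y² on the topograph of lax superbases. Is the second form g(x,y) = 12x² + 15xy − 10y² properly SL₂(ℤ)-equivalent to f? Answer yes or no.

D₁ = 705, D₂ = 705
river cycle of f (length 14): (-12, 15, 10), (10, 25, -2), (-2, 23, 22), (22, 21, -3), (-3, 21, 22), (22, 23, -2), (-2, 25, 10), (10, 15, -12), (-12, 9, 13), (13, 17, -8), … (4 more)
river cycle of g (length 14): (-10, 25, 2), (2, 23, -22), (-22, 21, 3), (3, 21, -22), (-22, 23, 2), (2, 25, -10), (-10, 15, 12), (12, 9, -13), (-13, 17, 8), (8, 15, -15), … (4 more)
cycles differ ⇒ inequivalent

no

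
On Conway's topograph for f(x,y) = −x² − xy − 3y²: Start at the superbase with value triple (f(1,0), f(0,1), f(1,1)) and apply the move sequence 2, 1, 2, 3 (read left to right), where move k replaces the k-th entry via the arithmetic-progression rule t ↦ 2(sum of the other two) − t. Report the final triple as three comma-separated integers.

start (-1,-3,-5) = (f(1,0),f(0,1),f(1,1))
replace slot 2: 2·((-1)+(-5)) − (-3) = -9 → (-1,-9,-5)
replace slot 1: 2·((-9)+(-5)) − (-1) = -27 → (-27,-9,-5)
replace slot 2: 2·((-27)+(-5)) − (-9) = -55 → (-27,-55,-5)
replace slot 3: 2·((-27)+(-55)) − (-5) = -159 → (-27,-55,-159)

-27,-55,-159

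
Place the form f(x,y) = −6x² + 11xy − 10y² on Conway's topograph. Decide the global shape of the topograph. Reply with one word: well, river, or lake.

D = b²−4ac = 11² − 4·(-6)·(-10) = -119
D < 0 ⇒ definite ⇒ every region one sign ⇒ single well

well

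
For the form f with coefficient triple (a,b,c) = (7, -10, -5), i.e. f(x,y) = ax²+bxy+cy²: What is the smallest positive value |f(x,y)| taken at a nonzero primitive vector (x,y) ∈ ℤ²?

descent: ρ → (-5,10,7)  [lands on river]
river: ρ → (7,4,-8)
river: ρ → (-8,12,3)
river: ρ → (3,12,-8)
river: ρ → (-8,4,7)
river: ρ → (7,10,-5)
closes: descent 1, river 6
min |a| on river = 3

3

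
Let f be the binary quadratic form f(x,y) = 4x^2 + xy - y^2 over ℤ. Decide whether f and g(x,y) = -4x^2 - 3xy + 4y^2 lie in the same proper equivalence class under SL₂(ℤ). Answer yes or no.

D₁ = 17, D₂ = 73
discriminants differ ⇒ not SL₂(ℤ)-equivalent

no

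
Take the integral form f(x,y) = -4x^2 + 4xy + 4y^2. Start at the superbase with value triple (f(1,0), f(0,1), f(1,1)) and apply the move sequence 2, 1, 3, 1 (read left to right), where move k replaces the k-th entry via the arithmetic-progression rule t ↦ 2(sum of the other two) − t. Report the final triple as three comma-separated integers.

start (-4,4,4) = (f(1,0),f(0,1),f(1,1))
replace slot 2: 2·((-4)+4) − 4 = -4 → (-4,-4,4)
replace slot 1: 2·((-4)+4) − (-4) = 4 → (4,-4,4)
replace slot 3: 2·(4+(-4)) − 4 = -4 → (4,-4,-4)
replace slot 1: 2·((-4)+(-4)) − 4 = -20 → (-20,-4,-4)

-20,-4,-4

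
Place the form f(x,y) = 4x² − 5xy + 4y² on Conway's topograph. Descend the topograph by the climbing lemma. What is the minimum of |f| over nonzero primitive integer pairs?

translate: b→3 (≡-5 mod 8), so (4,-5,4)→(4,3,3)
flip: (4,3,3)→(3,-3,4)
translate: b→3 (≡-3 mod 6), so (3,-3,4)→(3,3,4)
reduced (well bottom): (3,3,4) with a≤c, −a<b≤a
well minimum = a = 3

3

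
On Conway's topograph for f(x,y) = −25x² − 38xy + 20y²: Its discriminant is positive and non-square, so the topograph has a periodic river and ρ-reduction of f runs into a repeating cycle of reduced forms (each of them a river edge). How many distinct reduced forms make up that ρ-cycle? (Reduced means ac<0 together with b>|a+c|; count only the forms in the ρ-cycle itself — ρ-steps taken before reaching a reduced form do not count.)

D = 3444, ⌊√D⌋ = 58
descent: ρ → (20,38,-25)  [lands on river]
river: ρ → (-25,12,33)
river: ρ → (33,54,-4)
river: ρ → (-4,58,5)
river: ρ → (5,52,-37)
river: ρ → (-37,22,20)
river: ρ → (20,58,-1)
river: ρ → (-1,58,20)
river: ρ → (20,22,-37)
river: ρ → (-37,52,5)
river: ρ → (5,58,-4)
river: ρ → (-4,54,33)
river: ρ → (33,12,-25)
river: ρ → (-25,38,20)
river: ρ → (20,42,-21)
river: ρ → (-21,42,20)
ρ-cycle length = 16 (tail of 1 descent step not counted)

16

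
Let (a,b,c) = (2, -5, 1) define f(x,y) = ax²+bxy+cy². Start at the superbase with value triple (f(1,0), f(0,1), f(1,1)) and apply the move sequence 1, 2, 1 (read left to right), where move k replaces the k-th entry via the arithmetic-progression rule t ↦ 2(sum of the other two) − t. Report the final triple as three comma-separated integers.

start (2,1,-2) = (f(1,0),f(0,1),f(1,1))
replace slot 1: 2·(1+(-2)) − 2 = -4 → (-4,1,-2)
replace slot 2: 2·((-4)+(-2)) − 1 = -13 → (-4,-13,-2)
replace slot 1: 2·((-13)+(-2)) − (-4) = -26 → (-26,-13,-2)

-26,-13,-2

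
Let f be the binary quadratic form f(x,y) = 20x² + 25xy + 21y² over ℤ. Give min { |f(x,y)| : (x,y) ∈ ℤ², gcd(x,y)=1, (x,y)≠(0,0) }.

translate: b→-15 (≡25 mod 40), so (20,25,21)→(20,-15,16)
flip: (20,-15,16)→(16,15,20)
reduced (well bottom): (16,15,20) with a≤c, −a<b≤a
well minimum = a = 16

16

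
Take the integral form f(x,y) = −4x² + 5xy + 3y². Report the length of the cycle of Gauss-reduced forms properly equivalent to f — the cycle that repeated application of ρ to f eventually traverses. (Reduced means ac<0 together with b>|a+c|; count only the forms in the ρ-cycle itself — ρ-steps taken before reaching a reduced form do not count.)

D = 73, ⌊√D⌋ = 8
river: ρ → (3,7,-2)
river: ρ → (-2,5,6)
river: ρ → (6,7,-1)
river: ρ → (-1,7,6)
river: ρ → (6,5,-2)
river: ρ → (-2,7,3)
river: ρ → (3,5,-4)
river: ρ → (-4,3,4)
river: ρ → (4,5,-3)
river: ρ → (-3,7,2)
river: ρ → (2,5,-6)
river: ρ → (-6,7,1)
river: ρ → (1,7,-6)
river: ρ → (-6,5,2)
river: ρ → (2,7,-3)
river: ρ → (-3,5,4)
river: ρ → (4,3,-4)
river: ρ → (-4,5,3)
ρ-cycle length = 18 (tail of 0 descent steps not counted)

18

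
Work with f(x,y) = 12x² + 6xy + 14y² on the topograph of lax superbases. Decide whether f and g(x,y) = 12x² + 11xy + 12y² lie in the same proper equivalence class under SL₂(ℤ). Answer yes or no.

D₁ = -636, D₂ = -455
discriminants differ ⇒ not SL₂(ℤ)-equivalent

no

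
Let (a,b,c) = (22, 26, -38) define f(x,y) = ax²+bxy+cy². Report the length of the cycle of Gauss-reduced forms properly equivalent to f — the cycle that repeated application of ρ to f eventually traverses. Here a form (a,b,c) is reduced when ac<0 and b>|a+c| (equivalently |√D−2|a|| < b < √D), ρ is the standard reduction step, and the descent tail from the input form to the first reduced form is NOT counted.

D = 4020, ⌊√D⌋ = 63
river: ρ → (-38,50,10)
river: ρ → (10,50,-38)
river: ρ → (-38,26,22)
river: ρ → (22,62,-2)
river: ρ → (-2,62,22)
river: ρ → (22,26,-38)
ρ-cycle length = 6 (tail of 0 descent steps not counted)

6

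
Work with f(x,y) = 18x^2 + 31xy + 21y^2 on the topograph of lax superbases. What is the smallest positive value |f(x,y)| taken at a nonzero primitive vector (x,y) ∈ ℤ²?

translate: b→-5 (≡31 mod 36), so (18,31,21)→(18,-5,8)
flip: (18,-5,8)→(8,5,18)
reduced (well bottom): (8,5,18) with a≤c, −a<b≤a
well minimum = a = 8

8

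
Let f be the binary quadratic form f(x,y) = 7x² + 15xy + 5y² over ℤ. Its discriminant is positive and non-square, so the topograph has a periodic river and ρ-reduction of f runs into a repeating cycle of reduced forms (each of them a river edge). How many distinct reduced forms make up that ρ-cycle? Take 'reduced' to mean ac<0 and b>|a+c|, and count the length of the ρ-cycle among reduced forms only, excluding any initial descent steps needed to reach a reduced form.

D = 85, ⌊√D⌋ = 9
descent: ρ → (5,5,-3)  [lands on river]
river: ρ → (-3,7,3)
river: ρ → (3,5,-5)
river: ρ → (-5,5,3)
river: ρ → (3,7,-3)
river: ρ → (-3,5,5)
ρ-cycle length = 6 (tail of 1 descent step not counted)

6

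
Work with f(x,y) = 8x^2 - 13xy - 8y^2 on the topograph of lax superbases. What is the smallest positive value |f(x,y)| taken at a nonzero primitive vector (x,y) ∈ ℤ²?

descent: ρ → (-8,13,8)  [lands on river]
river: ρ → (8,19,-2)
river: ρ → (-2,17,17)
river: ρ → (17,17,-2)
river: ρ → (-2,19,8)
river: ρ → (8,13,-8)
river: ρ → (-8,19,2)
river: ρ → (2,17,-17)
river: ρ → (-17,17,2)
river: ρ → (2,19,-8)
closes: descent 1, river 10
min |a| on river = 2

2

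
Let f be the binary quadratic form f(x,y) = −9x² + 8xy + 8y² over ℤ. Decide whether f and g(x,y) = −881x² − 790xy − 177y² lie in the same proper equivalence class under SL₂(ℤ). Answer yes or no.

D₁ = 352, D₂ = 352
river cycle of f (length 6): (8, 8, -9), (-9, 10, 7), (7, 18, -1), (-1, 18, 7), (7, 10, -9), (-9, 8, 8)
river cycle of g (length 6): (-9, 8, 8), (8, 8, -9), (-9, 10, 7), (7, 18, -1), (-1, 18, 7), (7, 10, -9)
cycles coincide ⇒ equivalent

yes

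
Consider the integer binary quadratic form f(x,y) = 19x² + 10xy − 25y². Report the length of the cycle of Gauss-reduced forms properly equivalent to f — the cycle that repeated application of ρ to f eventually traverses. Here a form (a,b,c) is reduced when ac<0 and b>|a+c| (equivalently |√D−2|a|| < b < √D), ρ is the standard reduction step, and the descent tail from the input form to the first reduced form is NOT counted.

D = 2000, ⌊√D⌋ = 44
river: ρ → (-25,40,4)
river: ρ → (4,40,-25)
river: ρ → (-25,10,19)
river: ρ → (19,28,-16)
river: ρ → (-16,36,11)
river: ρ → (11,30,-25)
river: ρ → (-25,20,16)
river: ρ → (16,44,-1)
river: ρ → (-1,44,16)
river: ρ → (16,20,-25)
river: ρ → (-25,30,11)
river: ρ → (11,36,-16)
river: ρ → (-16,28,19)
river: ρ → (19,10,-25)
ρ-cycle length = 14 (tail of 0 descent steps not counted)

14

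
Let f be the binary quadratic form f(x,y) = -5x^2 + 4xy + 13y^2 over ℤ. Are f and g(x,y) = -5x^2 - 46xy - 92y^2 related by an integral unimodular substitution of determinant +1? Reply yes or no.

D₁ = 276, D₂ = 276
river cycle of f (length 8): (-5, 14, 4), (4, 10, -11), (-11, 12, 3), (3, 12, -11), (-11, 10, 4), (4, 14, -5), (-5, 16, 1), (1, 16, -5)
river cycle of g (length 8): (-5, 14, 4), (4, 10, -11), (-11, 12, 3), (3, 12, -11), (-11, 10, 4), (4, 14, -5), (-5, 16, 1), (1, 16, -5)
cycles coincide ⇒ equivalent

yes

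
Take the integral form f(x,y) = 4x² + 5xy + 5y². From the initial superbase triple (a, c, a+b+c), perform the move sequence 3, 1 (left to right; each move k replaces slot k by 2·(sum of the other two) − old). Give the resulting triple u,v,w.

start (4,5,14) = (f(1,0),f(0,1),f(1,1))
replace slot 3: 2·(4+5) − 14 = 4 → (4,5,4)
replace slot 1: 2·(5+4) − 4 = 14 → (14,5,4)

14,5,4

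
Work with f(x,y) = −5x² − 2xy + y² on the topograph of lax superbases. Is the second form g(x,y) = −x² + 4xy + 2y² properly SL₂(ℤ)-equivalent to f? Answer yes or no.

D₁ = 24, D₂ = 24
river cycle of f (length 2): (1, 4, -2), (-2, 4, 1)
river cycle of g (length 2): (2, 4, -1), (-1, 4, 2)
cycles differ ⇒ inequivalent

no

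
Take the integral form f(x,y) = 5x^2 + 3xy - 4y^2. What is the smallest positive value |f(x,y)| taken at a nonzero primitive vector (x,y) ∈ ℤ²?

river: ρ → (-4,5,4)
river: ρ → (4,3,-5)
river: ρ → (-5,7,2)
river: ρ → (2,9,-1)
river: ρ → (-1,9,2)
river: ρ → (2,7,-5)
river: ρ → (-5,3,4)
river: ρ → (4,5,-4)
river: ρ → (-4,3,5)
river: ρ → (5,7,-2)
river: ρ → (-2,9,1)
river: ρ → (1,9,-2)
river: ρ → (-2,7,5)
river: ρ → (5,3,-4)
closes: descent 0, river 14
min |a| on river = 1

1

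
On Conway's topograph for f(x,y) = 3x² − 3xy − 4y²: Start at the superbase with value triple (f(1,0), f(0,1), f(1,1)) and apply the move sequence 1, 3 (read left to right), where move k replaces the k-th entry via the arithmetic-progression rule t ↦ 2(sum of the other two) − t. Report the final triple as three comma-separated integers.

start (3,-4,-4) = (f(1,0),f(0,1),f(1,1))
replace slot 1: 2·((-4)+(-4)) − 3 = -19 → (-19,-4,-4)
replace slot 3: 2·((-19)+(-4)) − (-4) = -42 → (-19,-4,-42)

-19,-4,-42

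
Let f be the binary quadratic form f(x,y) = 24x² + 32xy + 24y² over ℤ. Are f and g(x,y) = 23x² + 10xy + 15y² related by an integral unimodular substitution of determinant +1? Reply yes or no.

D₁ = -1280, D₂ = -1280
f: translate: b→-16 (≡32 mod 48), so (24,32,24)→(24,-16,16)
f: flip: (24,-16,16)→(16,16,24)
f: reduced (well bottom): (16,16,24) with a≤c, −a<b≤a
g: flip: (23,10,15)→(15,-10,23)
g: reduced (well bottom): (15,-10,23) with a≤c, −a<b≤a
reduced forms (16, 16, 24) vs (15, -10, 23) ⇒ inequivalent

no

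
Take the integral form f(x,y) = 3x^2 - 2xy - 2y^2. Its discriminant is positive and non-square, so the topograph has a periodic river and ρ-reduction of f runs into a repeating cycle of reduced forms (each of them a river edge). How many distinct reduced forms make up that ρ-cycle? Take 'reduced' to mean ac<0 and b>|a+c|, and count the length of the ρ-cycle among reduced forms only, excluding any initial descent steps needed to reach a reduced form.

D = 28, ⌊√D⌋ = 5
descent: ρ → (-2,2,3)  [lands on river]
river: ρ → (3,4,-1)
river: ρ → (-1,4,3)
river: ρ → (3,2,-2)
ρ-cycle length = 4 (tail of 1 descent step not counted)

4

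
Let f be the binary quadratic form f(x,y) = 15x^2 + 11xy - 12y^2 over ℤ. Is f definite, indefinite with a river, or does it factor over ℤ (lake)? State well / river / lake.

D = b²−4ac = 11² − 4·15·(-12) = 841
D = 29² is a perfect square ⇒ form factors over ℤ ⇒ lakes

lake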